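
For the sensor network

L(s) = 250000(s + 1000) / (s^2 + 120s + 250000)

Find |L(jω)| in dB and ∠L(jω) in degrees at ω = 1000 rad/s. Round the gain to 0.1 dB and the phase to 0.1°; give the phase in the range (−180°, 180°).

At s = jω = j1000:
zero (s+1000): 1000 + j1000 → |·| = √(1000²+1000²) = √2000000 ≈ 1414.2, ∠ = arctan(1000/1000) ≈ 45.00°
quadratic: (j1000)² + 120·j1000 + 250000 = -750000 + j120000 → |·| ≈ 7.5954e+05, ∠ ≈ 170.91°
|L| = 250000 · 1414.2 / 7.5954e+05 ≈ 465.48
Gain = 20 log₁₀(465.48) ≈ 53.36 dB
∠L = 45.00° − 170.91° = -125.91°

53.4 dB, -125.9°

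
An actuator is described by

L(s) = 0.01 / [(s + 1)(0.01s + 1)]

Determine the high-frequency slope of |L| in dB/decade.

Each pole contributes −20 dB/decade at high frequency; each zero contributes +20 dB/decade.
Net: 0 zero(s) − 2 pole(s) → -40 dB/decade.

-40 dB/decade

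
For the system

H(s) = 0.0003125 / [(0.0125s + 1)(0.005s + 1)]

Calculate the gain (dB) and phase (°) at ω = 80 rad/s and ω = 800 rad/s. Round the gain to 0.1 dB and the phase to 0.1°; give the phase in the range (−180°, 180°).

ω = 80: -73.8 dB, -66.8°; ω = 800: -102.5 dB, -160.3°

At ω = 80 rad/s:
pole (1 + j80·0.0125) = 1 + j1 → |·| ≈ 1.4142, ∠ ≈ 45.00°
pole (1 + j80·0.005) = 1 + j0.4 → |·| ≈ 1.077, ∠ ≈ 21.80°
|H| = 0.0003125 · 1 / (1.4142 · 1.077) ≈ 0.00020517
Gain = 20 log₁₀(0.00020517) ≈ -73.76 dB
∠H = (0°) − (45.00° + 21.80°) = -66.80°

At ω = 800 rad/s:
pole (1 + j800·0.0125) = 1 + j10 → |·| ≈ 10.05, ∠ ≈ 84.29°
pole (1 + j800·0.005) = 1 + j4 → |·| ≈ 4.1231, ∠ ≈ 75.96°
|H| = 0.0003125 · 1 / (10.05 · 4.1231) ≈ 7.5415e-06
Gain = 20 log₁₀(7.5415e-06) ≈ -102.45 dB
∠H = (0°) − (84.29° + 75.96°) = -160.25°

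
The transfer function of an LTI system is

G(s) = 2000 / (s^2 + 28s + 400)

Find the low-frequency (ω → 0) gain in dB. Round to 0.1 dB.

G(0) = 2000 / 400 = 5
20 log₁₀(5) ≈ 13.98 dB

14.0 dB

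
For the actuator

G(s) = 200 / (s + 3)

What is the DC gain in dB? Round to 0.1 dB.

36.5 dB

G(0) = 200 / 3 ≈ 66.667
20 log₁₀(66.667) ≈ 36.48 dB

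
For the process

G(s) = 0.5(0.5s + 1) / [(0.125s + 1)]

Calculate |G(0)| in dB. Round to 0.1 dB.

-6.0 dB

G(0) = 0.5 · 1 / 1 = 0.5
20 log₁₀(0.5) ≈ -6.02 dB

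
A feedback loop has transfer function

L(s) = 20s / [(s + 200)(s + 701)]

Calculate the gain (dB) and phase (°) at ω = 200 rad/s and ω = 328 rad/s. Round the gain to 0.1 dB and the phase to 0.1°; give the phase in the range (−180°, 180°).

At s = jω = j200:
zero at origin: s = j200 → |·| = 200, ∠ = 90.00°
pole (s+200): 200 + j200 → |·| = √(200²+200²) = √80000 ≈ 282.84, ∠ = arctan(200/200) ≈ 45.00°
pole (s+701): 701 + j200 → |·| = √(701²+200²) = √531401 ≈ 728.97, ∠ = arctan(200/701) ≈ 15.92°
|L| = 20 · 200 / 2.0618e+05 ≈ 0.019401
Gain = 20 log₁₀(0.019401) ≈ -34.24 dB
∠L = 90.00° − 60.92° = 29.08°

At s = jω = j328:
zero at origin: s = j328 → |·| = 328, ∠ = 90.00°
pole (s+200): 200 + j328 → |·| = √(200²+328²) = √147584 ≈ 384.17, ∠ = arctan(328/200) ≈ 58.63°
pole (s+701): 701 + j328 → |·| = √(701²+328²) = √598985 ≈ 773.94, ∠ = arctan(328/701) ≈ 25.08°
|L| = 20 · 328 / 2.9732e+05 ≈ 0.022064
Gain = 20 log₁₀(0.022064) ≈ -33.13 dB
∠L = 90.00° − 83.71° = 6.29°

ω = 200: -34.2 dB, 29.1°; ω = 328: -33.1 dB, 6.3°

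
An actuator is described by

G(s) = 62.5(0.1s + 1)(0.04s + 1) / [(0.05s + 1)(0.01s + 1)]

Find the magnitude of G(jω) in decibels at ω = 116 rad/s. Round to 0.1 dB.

At ω = 116 rad/s:
zero (1 + j116·0.1) = 1 + j11.6 → |·| ≈ 11.643, ∠ ≈ 85.07°
zero (1 + j116·0.04) = 1 + j4.64 → |·| ≈ 4.7465, ∠ ≈ 77.84°
pole (1 + j116·0.05) = 1 + j5.8 → |·| ≈ 5.8856, ∠ ≈ 80.22°
pole (1 + j116·0.01) = 1 + j1.16 → |·| ≈ 1.5315, ∠ ≈ 49.24°
|G| = 62.5 · 11.643 · 4.7465 / (5.8856 · 1.5315) ≈ 383.19
Gain = 20 log₁₀(383.19) ≈ 51.67 dB

51.7 dB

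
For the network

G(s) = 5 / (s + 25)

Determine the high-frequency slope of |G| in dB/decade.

-20 dB/decade

Each pole contributes −20 dB/decade at high frequency; each zero contributes +20 dB/decade.
Net: 0 zero(s) − 1 pole(s) → -20 dB/decade.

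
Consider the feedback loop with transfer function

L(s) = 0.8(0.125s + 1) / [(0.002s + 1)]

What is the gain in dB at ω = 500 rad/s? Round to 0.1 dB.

At ω = 500 rad/s:
zero (1 + j500·0.125) = 1 + j62.5 → |·| ≈ 62.508, ∠ ≈ 89.08°
pole (1 + j500·0.002) = 1 + j1 → |·| ≈ 1.4142, ∠ ≈ 45.00°
|L| = 0.8 · 62.508 / (1.4142) ≈ 35.36
Gain = 20 log₁₀(35.36) ≈ 30.97 dB

31.0 dB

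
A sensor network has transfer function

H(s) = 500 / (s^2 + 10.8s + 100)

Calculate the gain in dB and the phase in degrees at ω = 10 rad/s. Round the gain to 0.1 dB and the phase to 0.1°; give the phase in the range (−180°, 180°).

13.3 dB, -90.0°

At s = jω = j10:
quadratic: (j10)² + 10.8·j10 + 100 = 0 + j108 → |·| ≈ 108, ∠ ≈ 90.00°
|H| = 500 / 108 ≈ 4.6296
Gain = 20 log₁₀(4.6296) ≈ 13.31 dB
∠H = 0.00° − 90.00° = -90.00°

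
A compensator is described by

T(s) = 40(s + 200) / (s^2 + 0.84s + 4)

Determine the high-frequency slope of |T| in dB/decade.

Each pole contributes −20 dB/decade at high frequency; each zero contributes +20 dB/decade.
Net: 1 zero(s) − 2 pole(s) → -20 dB/decade.

-20 dB/decade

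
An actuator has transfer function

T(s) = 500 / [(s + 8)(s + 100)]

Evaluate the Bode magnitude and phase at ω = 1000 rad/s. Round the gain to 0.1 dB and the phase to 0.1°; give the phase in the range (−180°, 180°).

-66.1 dB, -173.8°

At s = jω = j1000:
pole (s+8): 8 + j1000 → |·| = √(8²+1000²) = √1000064 ≈ 1000, ∠ = arctan(1000/8) ≈ 89.54°
pole (s+100): 100 + j1000 → |·| = √(100²+1000²) = √1010000 ≈ 1005, ∠ = arctan(1000/100) ≈ 84.29°
|T| = 500 / 1.005e+06 ≈ 0.00049751
Gain = 20 log₁₀(0.00049751) ≈ -66.06 dB
∠T = 0.00° − 173.83° = -173.83°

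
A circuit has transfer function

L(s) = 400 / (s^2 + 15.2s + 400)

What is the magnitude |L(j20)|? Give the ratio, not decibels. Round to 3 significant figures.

At s = jω = j20:
quadratic: (j20)² + 15.2·j20 + 400 = 0 + j304 → |·| ≈ 304, ∠ ≈ 90.00°
|L| = 400 / 304 ≈ 1.3158

1.32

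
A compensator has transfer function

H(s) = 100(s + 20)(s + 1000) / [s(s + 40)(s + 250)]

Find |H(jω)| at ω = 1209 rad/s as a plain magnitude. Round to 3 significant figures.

0.105

At s = jω = j1209:
zero (s+20): 20 + j1209 → |·| = √(20²+1209²) = √1462081 ≈ 1209.2, ∠ = arctan(1209/20) ≈ 89.05°
zero (s+1000): 1000 + j1209 → |·| = √(1000²+1209²) = √2461681 ≈ 1569, ∠ = arctan(1209/1000) ≈ 50.40°
pole (s+40): 40 + j1209 → |·| = √(40²+1209²) = √1463281 ≈ 1209.7, ∠ = arctan(1209/40) ≈ 88.11°
pole (s+250): 250 + j1209 → |·| = √(250²+1209²) = √1524181 ≈ 1234.6, ∠ = arctan(1209/250) ≈ 78.32°
pole at origin: |s| = 1209, ∠ = 90.00° (in denominator)
|H| = 100 · 1.8972e+06 / 1.8056e+09 ≈ 0.10507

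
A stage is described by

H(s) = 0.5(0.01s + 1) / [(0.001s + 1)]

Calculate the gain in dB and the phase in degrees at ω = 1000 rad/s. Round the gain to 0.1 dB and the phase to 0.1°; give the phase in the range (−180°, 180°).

At ω = 1000 rad/s:
zero (1 + j1000·0.01) = 1 + j10 → |·| ≈ 10.05, ∠ ≈ 84.29°
pole (1 + j1000·0.001) = 1 + j1 → |·| ≈ 1.4142, ∠ ≈ 45.00°
|H| = 0.5 · 10.05 / (1.4142) ≈ 3.5532
Gain = 20 log₁₀(3.5532) ≈ 11.01 dB
∠H = (84.29°) − (45.00°) = 39.29°

11.0 dB, 39.3°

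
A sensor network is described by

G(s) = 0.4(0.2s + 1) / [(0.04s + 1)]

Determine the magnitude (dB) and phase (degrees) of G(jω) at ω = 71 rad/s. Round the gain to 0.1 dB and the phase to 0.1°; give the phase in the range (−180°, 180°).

5.5 dB, 15.4°

At ω = 71 rad/s:
zero (1 + j71·0.2) = 1 + j14.2 → |·| ≈ 14.235, ∠ ≈ 85.97°
pole (1 + j71·0.04) = 1 + j2.84 → |·| ≈ 3.0109, ∠ ≈ 70.60°
|G| = 0.4 · 14.235 / (3.0109) ≈ 1.8911
Gain = 20 log₁₀(1.8911) ≈ 5.53 dB
∠G = (85.97°) − (70.60°) = 15.37°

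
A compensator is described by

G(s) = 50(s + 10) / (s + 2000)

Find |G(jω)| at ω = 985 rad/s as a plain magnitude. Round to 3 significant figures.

22.1

At s = jω = j985:
zero (s+10): 10 + j985 → |·| = √(10²+985²) = √970325 ≈ 985.05, ∠ = arctan(985/10) ≈ 89.42°
pole (s+2000): 2000 + j985 → |·| = √(2000²+985²) = √4970225 ≈ 2229.4, ∠ = arctan(985/2000) ≈ 26.22°
|G| = 50 · 985.05 / 2229.4 ≈ 22.092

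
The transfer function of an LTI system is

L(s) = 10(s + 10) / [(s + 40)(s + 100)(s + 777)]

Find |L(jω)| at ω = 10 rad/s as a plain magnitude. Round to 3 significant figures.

At s = jω = j10:
zero (s+10): 10 + j10 → |·| = √(10²+10²) = √200 ≈ 14.142, ∠ = arctan(10/10) ≈ 45.00°
pole (s+40): 40 + j10 → |·| = √(40²+10²) = √1700 ≈ 41.231, ∠ = arctan(10/40) ≈ 14.04°
pole (s+100): 100 + j10 → |·| = √(100²+10²) = √10100 ≈ 100.5, ∠ = arctan(10/100) ≈ 5.71°
pole (s+777): 777 + j10 → |·| = √(777²+10²) = √603829 ≈ 777.06, ∠ = arctan(10/777) ≈ 0.74°
|L| = 10 · 14.142 / 3.2199e+06 ≈ 4.3921e-05

4.39e-05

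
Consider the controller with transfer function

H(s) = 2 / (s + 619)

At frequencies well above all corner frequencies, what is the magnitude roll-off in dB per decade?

Each pole contributes −20 dB/decade at high frequency; each zero contributes +20 dB/decade.
Net: 0 zero(s) − 1 pole(s) → -20 dB/decade.

-20 dB/decade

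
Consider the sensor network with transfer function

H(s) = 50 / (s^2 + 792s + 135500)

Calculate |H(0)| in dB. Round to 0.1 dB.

H(0) = 50 / 135500 ≈ 0.000369
20 log₁₀(0.000369) ≈ -68.66 dB

-68.7 dB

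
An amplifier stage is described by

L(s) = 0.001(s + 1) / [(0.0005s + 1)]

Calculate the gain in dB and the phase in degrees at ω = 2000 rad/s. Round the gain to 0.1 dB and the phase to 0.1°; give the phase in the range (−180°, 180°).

At ω = 2000 rad/s:
zero (1 + j2000·1) = 1 + j2000 → |·| ≈ 2000, ∠ ≈ 89.97°
pole (1 + j2000·0.0005) = 1 + j1 → |·| ≈ 1.4142, ∠ ≈ 45.00°
|L| = 0.001 · 2000 / (1.4142) ≈ 1.4142
Gain = 20 log₁₀(1.4142) ≈ 3.01 dB
∠L = (89.97°) − (45.00°) = 44.97°

3.0 dB, 45.0°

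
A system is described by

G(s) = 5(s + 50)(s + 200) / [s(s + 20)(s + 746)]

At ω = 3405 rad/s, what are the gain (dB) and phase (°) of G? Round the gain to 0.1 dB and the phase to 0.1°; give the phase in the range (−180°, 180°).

At s = jω = j3405:
zero (s+50): 50 + j3405 → |·| = √(50²+3405²) = √11596525 ≈ 3405.4, ∠ = arctan(3405/50) ≈ 89.16°
zero (s+200): 200 + j3405 → |·| = √(200²+3405²) = √11634025 ≈ 3410.9, ∠ = arctan(3405/200) ≈ 86.64°
pole (s+20): 20 + j3405 → |·| = √(20²+3405²) = √11594425 ≈ 3405.1, ∠ = arctan(3405/20) ≈ 89.66°
pole (s+746): 746 + j3405 → |·| = √(746²+3405²) = √12150541 ≈ 3485.8, ∠ = arctan(3405/746) ≈ 77.64°
pole at origin: |s| = 3405, ∠ = 90.00° (in denominator)
|G| = 5 · 1.1615e+07 / 4.0416e+10 ≈ 0.0014369
Gain = 20 log₁₀(0.0014369) ≈ -56.85 dB
∠G = 175.80° − 257.30° = -81.50°

-56.9 dB, -81.5°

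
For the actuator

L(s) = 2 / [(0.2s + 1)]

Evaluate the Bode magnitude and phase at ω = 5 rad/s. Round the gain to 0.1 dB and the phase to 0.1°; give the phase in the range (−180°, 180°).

3.0 dB, -45.0°

At ω = 5 rad/s:
pole (1 + j5·0.2) = 1 + j1 → |·| ≈ 1.4142, ∠ ≈ 45.00°
|L| = 2 · 1 / (1.4142) ≈ 1.4142
Gain = 20 log₁₀(1.4142) ≈ 3.01 dB
∠L = (0°) − (45.00°) = -45.00°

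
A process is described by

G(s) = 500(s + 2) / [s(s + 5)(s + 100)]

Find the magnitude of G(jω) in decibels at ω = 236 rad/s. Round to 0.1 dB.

At s = jω = j236:
zero (s+2): 2 + j236 → |·| = √(2²+236²) = √55700 ≈ 236.01, ∠ = arctan(236/2) ≈ 89.51°
pole (s+5): 5 + j236 → |·| = √(5²+236²) = √55721 ≈ 236.05, ∠ = arctan(236/5) ≈ 88.79°
pole (s+100): 100 + j236 → |·| = √(100²+236²) = √65696 ≈ 256.31, ∠ = arctan(236/100) ≈ 67.04°
pole at origin: |s| = 236, ∠ = 90.00° (in denominator)
|G| = 500 · 236.01 / 1.4278e+07 ≈ 0.0082648
Gain = 20 log₁₀(0.0082648) ≈ -41.66 dB

-41.7 dB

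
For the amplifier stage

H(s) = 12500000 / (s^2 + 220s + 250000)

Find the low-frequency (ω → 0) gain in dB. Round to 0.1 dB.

H(0) = 12500000 / 250000 = 50
20 log₁₀(50) ≈ 33.98 dB

34.0 dB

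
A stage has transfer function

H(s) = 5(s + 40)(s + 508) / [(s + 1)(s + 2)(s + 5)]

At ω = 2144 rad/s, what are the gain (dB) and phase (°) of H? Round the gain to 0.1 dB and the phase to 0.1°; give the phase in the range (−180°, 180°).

At s = jω = j2144:
zero (s+40): 40 + j2144 → |·| = √(40²+2144²) = √4598336 ≈ 2144.4, ∠ = arctan(2144/40) ≈ 88.93°
zero (s+508): 508 + j2144 → |·| = √(508²+2144²) = √4854800 ≈ 2203.4, ∠ = arctan(2144/508) ≈ 76.67°
pole (s+1): 1 + j2144 → |·| = √(1²+2144²) = √4596737 ≈ 2144, ∠ = arctan(2144/1) ≈ 89.97°
pole (s+2): 2 + j2144 → |·| = √(2²+2144²) = √4596740 ≈ 2144, ∠ = arctan(2144/2) ≈ 89.95°
pole (s+5): 5 + j2144 → |·| = √(5²+2144²) = √4596761 ≈ 2144, ∠ = arctan(2144/5) ≈ 89.87°
|H| = 5 · 4.725e+06 / 9.8554e+09 ≈ 0.0023972
Gain = 20 log₁₀(0.0023972) ≈ -52.41 dB
∠H = 165.60° − 269.79° = -104.19°

-52.4 dB, -104.2°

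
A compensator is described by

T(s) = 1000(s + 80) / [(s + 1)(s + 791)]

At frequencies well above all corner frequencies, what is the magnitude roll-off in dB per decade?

Each pole contributes −20 dB/decade at high frequency; each zero contributes +20 dB/decade.
Net: 1 zero(s) − 2 pole(s) → -20 dB/decade.

-20 dB/decade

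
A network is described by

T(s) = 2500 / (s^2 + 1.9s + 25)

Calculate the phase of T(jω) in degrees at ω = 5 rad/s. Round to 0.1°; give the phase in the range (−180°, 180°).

-90.0°

At s = jω = j5:
quadratic: (j5)² + 1.9·j5 + 25 = 0 + j9.5 → |·| ≈ 9.5, ∠ ≈ 90.00°
∠T = 0.00° − 90.00° = -90.00°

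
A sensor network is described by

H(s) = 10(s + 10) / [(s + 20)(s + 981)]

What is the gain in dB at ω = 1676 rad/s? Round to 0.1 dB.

-45.8 dB

At s = jω = j1676:
zero (s+10): 10 + j1676 → |·| = √(10²+1676²) = √2809076 ≈ 1676, ∠ = arctan(1676/10) ≈ 89.66°
pole (s+20): 20 + j1676 → |·| = √(20²+1676²) = √2809376 ≈ 1676.1, ∠ = arctan(1676/20) ≈ 89.32°
pole (s+981): 981 + j1676 → |·| = √(981²+1676²) = √3771337 ≈ 1942, ∠ = arctan(1676/981) ≈ 59.66°
|H| = 10 · 1676 / 3.255e+06 ≈ 0.005149
Gain = 20 log₁₀(0.005149) ≈ -45.77 dB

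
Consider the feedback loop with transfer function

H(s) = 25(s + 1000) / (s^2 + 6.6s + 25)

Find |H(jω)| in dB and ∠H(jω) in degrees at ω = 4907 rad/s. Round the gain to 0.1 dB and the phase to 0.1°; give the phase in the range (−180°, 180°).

-45.7 dB, -101.4°

At s = jω = j4907:
zero (s+1000): 1000 + j4907 → |·| = √(1000²+4907²) = √25078649 ≈ 5007.9, ∠ = arctan(4907/1000) ≈ 78.48°
quadratic: (j4907)² + 6.6·j4907 + 25 = -24078624 + j32386.2 → |·| ≈ 2.4079e+07, ∠ ≈ 179.92°
|H| = 25 · 5007.9 / 2.4079e+07 ≈ 0.0051994
Gain = 20 log₁₀(0.0051994) ≈ -45.68 dB
∠H = 78.48° − 179.92° = -101.44°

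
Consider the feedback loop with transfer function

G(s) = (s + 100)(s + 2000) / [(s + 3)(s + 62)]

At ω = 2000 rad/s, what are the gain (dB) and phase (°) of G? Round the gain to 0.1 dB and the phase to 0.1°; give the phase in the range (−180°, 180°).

At s = jω = j2000:
zero (s+100): 100 + j2000 → |·| = √(100²+2000²) = √4010000 ≈ 2002.5, ∠ = arctan(2000/100) ≈ 87.14°
zero (s+2000): 2000 + j2000 → |·| = √(2000²+2000²) = √8000000 ≈ 2828.4, ∠ = arctan(2000/2000) ≈ 45.00°
pole (s+3): 3 + j2000 → |·| = √(3²+2000²) = √4000009 ≈ 2000, ∠ = arctan(2000/3) ≈ 89.91°
pole (s+62): 62 + j2000 → |·| = √(62²+2000²) = √4003844 ≈ 2001, ∠ = arctan(2000/62) ≈ 88.22°
|G| = 1 · 5.6639e+06 / 4.002e+06 ≈ 1.4153
Gain = 20 log₁₀(1.4153) ≈ 3.02 dB
∠G = 132.14° − 178.13° = -45.99°

3.0 dB, -46.0°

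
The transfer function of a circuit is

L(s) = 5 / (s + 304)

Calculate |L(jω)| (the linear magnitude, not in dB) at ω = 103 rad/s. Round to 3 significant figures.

0.0156

Substitute s = j103:
Numerator: 5 = 5 + j0
Denominator: (j103) + 304 = 304 + j103
|N| = √(5² + 0²) ≈ 5, ∠N ≈ 0.00°
|D| = √(304² + 103²) ≈ 320.98, ∠D ≈ 18.72°
|L| = 5 / 320.98 ≈ 0.015577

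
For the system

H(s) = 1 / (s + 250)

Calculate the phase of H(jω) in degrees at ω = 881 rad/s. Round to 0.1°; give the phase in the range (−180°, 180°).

-74.2°

At s = jω = j881:
pole (s+250): 250 + j881 → |·| = √(250²+881²) = √838661 ≈ 915.78, ∠ = arctan(881/250) ≈ 74.16°
∠H = 0.00° − 74.16° = -74.16°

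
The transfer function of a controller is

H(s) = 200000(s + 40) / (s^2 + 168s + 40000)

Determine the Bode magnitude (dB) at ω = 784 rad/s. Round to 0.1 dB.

48.5 dB

At s = jω = j784:
zero (s+40): 40 + j784 → |·| = √(40²+784²) = √616256 ≈ 785.02, ∠ = arctan(784/40) ≈ 87.08°
quadratic: (j784)² + 168·j784 + 40000 = -574656 + j131712 → |·| ≈ 5.8956e+05, ∠ ≈ 167.09°
|H| = 200000 · 785.02 / 5.8956e+05 ≈ 266.31
Gain = 20 log₁₀(266.31) ≈ 48.51 dB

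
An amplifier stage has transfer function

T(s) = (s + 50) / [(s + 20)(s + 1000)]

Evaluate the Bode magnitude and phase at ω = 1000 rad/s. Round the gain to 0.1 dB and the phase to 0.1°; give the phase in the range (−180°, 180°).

At s = jω = j1000:
zero (s+50): 50 + j1000 → |·| = √(50²+1000²) = √1002500 ≈ 1001.2, ∠ = arctan(1000/50) ≈ 87.14°
pole (s+20): 20 + j1000 → |·| = √(20²+1000²) = √1000400 ≈ 1000.2, ∠ = arctan(1000/20) ≈ 88.85°
pole (s+1000): 1000 + j1000 → |·| = √(1000²+1000²) = √2000000 ≈ 1414.2, ∠ = arctan(1000/1000) ≈ 45.00°
|T| = 1 · 1001.2 / 1.4145e+06 ≈ 0.00070781
Gain = 20 log₁₀(0.00070781) ≈ -63.00 dB
∠T = 87.14° − 133.85° = -46.71°

-63.0 dB, -46.7°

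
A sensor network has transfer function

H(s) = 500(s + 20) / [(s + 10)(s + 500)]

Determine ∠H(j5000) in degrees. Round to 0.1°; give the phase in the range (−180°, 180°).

At s = jω = j5000:
zero (s+20): 20 + j5000 → |·| = √(20²+5000²) = √25000400 ≈ 5000, ∠ = arctan(5000/20) ≈ 89.77°
pole (s+10): 10 + j5000 → |·| = √(10²+5000²) = √25000100 ≈ 5000, ∠ = arctan(5000/10) ≈ 89.89°
pole (s+500): 500 + j5000 → |·| = √(500²+5000²) = √25250000 ≈ 5024.9, ∠ = arctan(5000/500) ≈ 84.29°
∠H = 89.77° − 174.18° = -84.41°

-84.4°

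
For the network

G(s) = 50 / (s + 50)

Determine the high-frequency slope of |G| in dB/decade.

-20 dB/decade

Each pole contributes −20 dB/decade at high frequency; each zero contributes +20 dB/decade.
Net: 0 zero(s) − 1 pole(s) → -20 dB/decade.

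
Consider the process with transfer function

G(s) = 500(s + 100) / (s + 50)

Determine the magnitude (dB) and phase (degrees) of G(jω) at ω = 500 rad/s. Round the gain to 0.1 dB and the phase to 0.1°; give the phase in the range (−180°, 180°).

At s = jω = j500:
zero (s+100): 100 + j500 → |·| = √(100²+500²) = √260000 ≈ 509.9, ∠ = arctan(500/100) ≈ 78.69°
pole (s+50): 50 + j500 → |·| = √(50²+500²) = √252500 ≈ 502.49, ∠ = arctan(500/50) ≈ 84.29°
|G| = 500 · 509.9 / 502.49 ≈ 507.37
Gain = 20 log₁₀(507.37) ≈ 54.11 dB
∠G = 78.69° − 84.29° = -5.60°

54.1 dB, -5.6°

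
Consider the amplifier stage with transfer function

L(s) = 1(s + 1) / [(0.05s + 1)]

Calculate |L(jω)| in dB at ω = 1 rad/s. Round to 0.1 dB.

3.0 dB

At ω = 1 rad/s:
zero (1 + j1·1) = 1 + j1 → |·| ≈ 1.4142, ∠ ≈ 45.00°
pole (1 + j1·0.05) = 1 + j0.05 → |·| ≈ 1.0012, ∠ ≈ 2.86°
|L| = 1 · 1.4142 / (1.0012) ≈ 1.4125
Gain = 20 log₁₀(1.4125) ≈ 3.00 dB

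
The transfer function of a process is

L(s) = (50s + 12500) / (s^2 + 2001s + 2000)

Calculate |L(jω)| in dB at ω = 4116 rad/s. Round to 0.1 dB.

Substitute s = j4116:
Numerator: 50(j4116) + 12500 = 12500 + j205800
Denominator: (j4116)^2 + 2001(j4116) + 2000 = -16939456 + j8236116
|N| = √(12500² + 205800²) ≈ 2.0618e+05, ∠N ≈ 86.52°
|D| = √(16939456² + 8236116²) ≈ 1.8836e+07, ∠D ≈ 154.07°
|L| = 2.0618e+05 / 1.8836e+07 ≈ 0.010946
Gain = 20 log₁₀(0.010946) ≈ -39.21 dB

-39.2 dB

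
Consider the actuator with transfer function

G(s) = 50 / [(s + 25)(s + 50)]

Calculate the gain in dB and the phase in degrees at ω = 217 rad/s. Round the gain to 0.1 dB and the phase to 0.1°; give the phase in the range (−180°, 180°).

At s = jω = j217:
pole (s+25): 25 + j217 → |·| = √(25²+217²) = √47714 ≈ 218.44, ∠ = arctan(217/25) ≈ 83.43°
pole (s+50): 50 + j217 → |·| = √(50²+217²) = √49589 ≈ 222.69, ∠ = arctan(217/50) ≈ 77.02°
|G| = 50 / 48644 ≈ 0.0010279
Gain = 20 log₁₀(0.0010279) ≈ -59.76 dB
∠G = 0.00° − 160.45° = -160.45°

-59.8 dB, -160.5°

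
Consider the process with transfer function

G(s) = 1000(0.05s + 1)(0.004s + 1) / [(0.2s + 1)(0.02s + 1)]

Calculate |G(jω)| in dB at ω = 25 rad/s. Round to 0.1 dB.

49.0 dB

At ω = 25 rad/s:
zero (1 + j25·0.05) = 1 + j1.25 → |·| ≈ 1.6008, ∠ ≈ 51.34°
zero (1 + j25·0.004) = 1 + j0.1 → |·| ≈ 1.005, ∠ ≈ 5.71°
pole (1 + j25·0.2) = 1 + j5 → |·| ≈ 5.099, ∠ ≈ 78.69°
pole (1 + j25·0.02) = 1 + j0.5 → |·| ≈ 1.118, ∠ ≈ 26.57°
|G| = 1000 · 1.6008 · 1.005 / (5.099 · 1.118) ≈ 282.21
Gain = 20 log₁₀(282.21) ≈ 49.01 dB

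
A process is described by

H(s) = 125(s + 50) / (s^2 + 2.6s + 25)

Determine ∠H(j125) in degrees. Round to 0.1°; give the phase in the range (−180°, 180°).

At s = jω = j125:
zero (s+50): 50 + j125 → |·| = √(50²+125²) = √18125 ≈ 134.63, ∠ = arctan(125/50) ≈ 68.20°
quadratic: (j125)² + 2.6·j125 + 25 = -15600 + j325 → |·| ≈ 15603, ∠ ≈ 178.81°
∠H = 68.20° − 178.81° = -110.61°

-110.6°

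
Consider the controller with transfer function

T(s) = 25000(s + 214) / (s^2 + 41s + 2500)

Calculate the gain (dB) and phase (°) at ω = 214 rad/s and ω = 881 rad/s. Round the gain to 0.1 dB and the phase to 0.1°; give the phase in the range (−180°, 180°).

At s = jω = j214:
zero (s+214): 214 + j214 → |·| = √(214²+214²) = √91592 ≈ 302.64, ∠ = arctan(214/214) ≈ 45.00°
quadratic: (j214)² + 41·j214 + 2500 = -43296 + j8774 → |·| ≈ 44176, ∠ ≈ 168.54°
|T| = 25000 · 302.64 / 44176 ≈ 171.27
Gain = 20 log₁₀(171.27) ≈ 44.67 dB
∠T = 45.00° − 168.54° = -123.54°

At s = jω = j881:
zero (s+214): 214 + j881 → |·| = √(214²+881²) = √821957 ≈ 906.62, ∠ = arctan(881/214) ≈ 76.35°
quadratic: (j881)² + 41·j881 + 2500 = -773661 + j36121 → |·| ≈ 7.745e+05, ∠ ≈ 177.33°
|T| = 25000 · 906.62 / 7.745e+05 ≈ 29.265
Gain = 20 log₁₀(29.265) ≈ 29.33 dB
∠T = 76.35° − 177.33° = -100.98°

ω = 214: 44.7 dB, -123.5°; ω = 881: 29.3 dB, -101.0°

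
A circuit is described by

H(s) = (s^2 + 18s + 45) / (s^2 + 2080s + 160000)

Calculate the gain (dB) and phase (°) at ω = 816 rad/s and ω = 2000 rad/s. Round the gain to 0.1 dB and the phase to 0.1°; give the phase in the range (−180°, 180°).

Substitute s = j816:
Numerator: (j816)^2 + 18(j816) + 45 = -665811 + j14688
Denominator: (j816)^2 + 2080(j816) + 160000 = -505856 + j1697280
|N| = √(665811² + 14688²) ≈ 6.6597e+05, ∠N ≈ 178.74°
|D| = √(505856² + 1697280²) ≈ 1.7711e+06, ∠D ≈ 106.60°
|H| = 6.6597e+05 / 1.7711e+06 ≈ 0.37602
Gain = 20 log₁₀(0.37602) ≈ -8.50 dB
∠H = 178.74° − 106.60° = 72.14°

Substitute s = j2000:
Numerator: (j2000)^2 + 18(j2000) + 45 = -3999955 + j36000
Denominator: (j2000)^2 + 2080(j2000) + 160000 = -3840000 + j4160000
|N| = √(3999955² + 36000²) ≈ 4.0001e+06, ∠N ≈ 179.48°
|D| = √(3840000² + 4160000²) ≈ 5.6614e+06, ∠D ≈ 132.71°
|H| = 4.0001e+06 / 5.6614e+06 ≈ 0.70656
Gain = 20 log₁₀(0.70656) ≈ -3.02 dB
∠H = 179.48° − 132.71° = 46.77°

ω = 816: -8.5 dB, 72.1°; ω = 2000: -3.0 dB, 46.8°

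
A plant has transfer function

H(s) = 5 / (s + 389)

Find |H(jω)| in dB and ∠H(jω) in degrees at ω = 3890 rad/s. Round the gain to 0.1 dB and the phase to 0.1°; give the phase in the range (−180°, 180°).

-57.9 dB, -84.3°

Substitute s = j3890:
Numerator: 5 = 5 + j0
Denominator: (j3890) + 389 = 389 + j3890
|N| = √(5² + 0²) ≈ 5, ∠N ≈ 0.00°
|D| = √(389² + 3890²) ≈ 3909.4, ∠D ≈ 84.29°
|H| = 5 / 3909.4 ≈ 0.001279
Gain = 20 log₁₀(0.001279) ≈ -57.86 dB
∠H = 0.00° − 84.29° = -84.29°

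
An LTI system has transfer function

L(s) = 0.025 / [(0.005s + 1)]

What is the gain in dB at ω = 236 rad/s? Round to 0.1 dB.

-35.8 dB

At ω = 236 rad/s:
pole (1 + j236·0.005) = 1 + j1.18 → |·| ≈ 1.5467, ∠ ≈ 49.72°
|L| = 0.025 · 1 / (1.5467) ≈ 0.016163
Gain = 20 log₁₀(0.016163) ≈ -35.83 dB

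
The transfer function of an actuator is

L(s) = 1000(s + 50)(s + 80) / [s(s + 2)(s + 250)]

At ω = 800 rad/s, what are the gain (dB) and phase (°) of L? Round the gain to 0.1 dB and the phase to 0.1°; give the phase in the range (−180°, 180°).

At s = jω = j800:
zero (s+50): 50 + j800 → |·| = √(50²+800²) = √642500 ≈ 801.56, ∠ = arctan(800/50) ≈ 86.42°
zero (s+80): 80 + j800 → |·| = √(80²+800²) = √646400 ≈ 803.99, ∠ = arctan(800/80) ≈ 84.29°
pole (s+2): 2 + j800 → |·| = √(2²+800²) = √640004 ≈ 800, ∠ = arctan(800/2) ≈ 89.86°
pole (s+250): 250 + j800 → |·| = √(250²+800²) = √702500 ≈ 838.15, ∠ = arctan(800/250) ≈ 72.65°
pole at origin: |s| = 800, ∠ = 90.00° (in denominator)
|L| = 1000 · 6.4445e+05 / 5.3642e+08 ≈ 1.2014
Gain = 20 log₁₀(1.2014) ≈ 1.59 dB
∠L = 170.71° − 252.51° = -81.80°

1.6 dB, -81.8°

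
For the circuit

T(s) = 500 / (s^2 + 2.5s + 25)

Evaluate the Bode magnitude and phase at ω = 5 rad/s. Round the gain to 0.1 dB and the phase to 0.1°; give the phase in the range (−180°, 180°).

32.0 dB, -90.0°

At s = jω = j5:
quadratic: (j5)² + 2.5·j5 + 25 = 0 + j12.5 → |·| ≈ 12.5, ∠ ≈ 90.00°
|T| = 500 / 12.5 ≈ 40
Gain = 20 log₁₀(40) ≈ 32.04 dB
∠T = 0.00° − 90.00° = -90.00°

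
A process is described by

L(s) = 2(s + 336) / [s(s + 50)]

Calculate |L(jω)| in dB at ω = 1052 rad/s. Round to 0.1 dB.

-54.0 dB

At s = jω = j1052:
zero (s+336): 336 + j1052 → |·| = √(336²+1052²) = √1219600 ≈ 1104.4, ∠ = arctan(1052/336) ≈ 72.29°
pole (s+50): 50 + j1052 → |·| = √(50²+1052²) = √1109204 ≈ 1053.2, ∠ = arctan(1052/50) ≈ 87.28°
pole at origin: |s| = 1052, ∠ = 90.00° (in denominator)
|L| = 2 · 1104.4 / 1.108e+06 ≈ 0.0019935
Gain = 20 log₁₀(0.0019935) ≈ -54.01 dB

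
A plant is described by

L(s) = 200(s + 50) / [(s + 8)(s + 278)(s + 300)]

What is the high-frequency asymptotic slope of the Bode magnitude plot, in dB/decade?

-40 dB/decade

Each pole contributes −20 dB/decade at high frequency; each zero contributes +20 dB/decade.
Net: 1 zero(s) − 3 pole(s) → -40 dB/decade.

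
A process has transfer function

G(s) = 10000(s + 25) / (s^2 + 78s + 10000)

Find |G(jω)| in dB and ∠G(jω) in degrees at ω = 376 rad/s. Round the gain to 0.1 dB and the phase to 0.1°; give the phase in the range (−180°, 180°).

At s = jω = j376:
zero (s+25): 25 + j376 → |·| = √(25²+376²) = √142001 ≈ 376.83, ∠ = arctan(376/25) ≈ 86.20°
quadratic: (j376)² + 78·j376 + 10000 = -131376 + j29328 → |·| ≈ 1.3461e+05, ∠ ≈ 167.42°
|G| = 10000 · 376.83 / 1.3461e+05 ≈ 27.994
Gain = 20 log₁₀(27.994) ≈ 28.94 dB
∠G = 86.20° − 167.42° = -81.22°

28.9 dB, -81.2°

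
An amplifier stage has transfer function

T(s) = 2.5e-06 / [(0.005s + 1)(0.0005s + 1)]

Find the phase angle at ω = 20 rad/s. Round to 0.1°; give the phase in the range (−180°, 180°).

At ω = 20 rad/s:
pole (1 + j20·0.005) = 1 + j0.1 → |·| ≈ 1.005, ∠ ≈ 5.71°
pole (1 + j20·0.0005) = 1 + j0.01 → |·| ≈ 1, ∠ ≈ 0.57°
∠T = (0°) − (5.71° + 0.57°) = -6.28°

-6.3°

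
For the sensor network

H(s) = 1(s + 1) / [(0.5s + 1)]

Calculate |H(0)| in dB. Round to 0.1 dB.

0.0 dB

H(0) = 1 · 1 / 1 = 1
20 log₁₀(1) ≈ 0.00 dB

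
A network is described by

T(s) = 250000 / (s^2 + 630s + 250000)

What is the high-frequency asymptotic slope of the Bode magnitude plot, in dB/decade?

-40 dB/decade

Each pole contributes −20 dB/decade at high frequency; each zero contributes +20 dB/decade.
Net: 0 zero(s) − 2 pole(s) → -40 dB/decade.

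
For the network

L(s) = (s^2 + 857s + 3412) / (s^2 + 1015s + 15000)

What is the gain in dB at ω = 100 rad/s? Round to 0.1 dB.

-1.5 dB

Substitute s = j100:
Numerator: (j100)^2 + 857(j100) + 3412 = -6588 + j85700
Denominator: (j100)^2 + 1015(j100) + 15000 = 5000 + j101500
|N| = √(6588² + 85700²) ≈ 85953, ∠N ≈ 94.40°
|D| = √(5000² + 101500²) ≈ 1.0162e+05, ∠D ≈ 87.18°
|L| = 85953 / 1.0162e+05 ≈ 0.84583
Gain = 20 log₁₀(0.84583) ≈ -1.45 dB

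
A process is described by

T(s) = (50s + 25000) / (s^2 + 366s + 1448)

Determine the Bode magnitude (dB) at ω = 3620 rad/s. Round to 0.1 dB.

-37.2 dB

Substitute s = j3620:
Numerator: 50(j3620) + 25000 = 25000 + j181000
Denominator: (j3620)^2 + 366(j3620) + 1448 = -13102952 + j1324920
|N| = √(25000² + 181000²) ≈ 1.8272e+05, ∠N ≈ 82.14°
|D| = √(13102952² + 1324920²) ≈ 1.317e+07, ∠D ≈ 174.23°
|T| = 1.8272e+05 / 1.317e+07 ≈ 0.013874
Gain = 20 log₁₀(0.013874) ≈ -37.16 dB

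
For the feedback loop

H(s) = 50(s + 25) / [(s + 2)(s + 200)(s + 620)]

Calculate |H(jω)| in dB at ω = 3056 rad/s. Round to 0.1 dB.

-105.6 dB

At s = jω = j3056:
zero (s+25): 25 + j3056 → |·| = √(25²+3056²) = √9339761 ≈ 3056.1, ∠ = arctan(3056/25) ≈ 89.53°
pole (s+2): 2 + j3056 → |·| = √(2²+3056²) = √9339140 ≈ 3056, ∠ = arctan(3056/2) ≈ 89.96°
pole (s+200): 200 + j3056 → |·| = √(200²+3056²) = √9379136 ≈ 3062.5, ∠ = arctan(3056/200) ≈ 86.26°
pole (s+620): 620 + j3056 → |·| = √(620²+3056²) = √9723536 ≈ 3118.3, ∠ = arctan(3056/620) ≈ 78.53°
|H| = 50 · 3056.1 / 2.9184e+10 ≈ 5.2359e-06
Gain = 20 log₁₀(5.2359e-06) ≈ -105.62 dB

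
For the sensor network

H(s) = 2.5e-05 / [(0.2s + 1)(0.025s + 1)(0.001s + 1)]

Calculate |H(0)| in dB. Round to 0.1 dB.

-92.0 dB

H(0) = 2.5e-05 · 1 / 1 = 2.5e-05
20 log₁₀(2.5e-05) ≈ -92.04 dB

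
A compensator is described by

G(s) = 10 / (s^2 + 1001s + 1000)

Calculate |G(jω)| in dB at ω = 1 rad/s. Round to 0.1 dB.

-43.0 dB

Substitute s = j1:
Numerator: 10 = 10 + j0
Denominator: (j1)^2 + 1001(j1) + 1000 = 999 + j1001
|N| = √(10² + 0²) ≈ 10, ∠N ≈ 0.00°
|D| = √(999² + 1001²) ≈ 1414.2, ∠D ≈ 45.06°
|G| = 10 / 1414.2 ≈ 0.0070711
Gain = 20 log₁₀(0.0070711) ≈ -43.01 dB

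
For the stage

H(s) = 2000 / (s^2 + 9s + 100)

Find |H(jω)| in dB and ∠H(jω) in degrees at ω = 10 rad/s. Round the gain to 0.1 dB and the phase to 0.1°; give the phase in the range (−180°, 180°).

At s = jω = j10:
quadratic: (j10)² + 9·j10 + 100 = 0 + j90 → |·| ≈ 90, ∠ ≈ 90.00°
|H| = 2000 / 90 ≈ 22.222
Gain = 20 log₁₀(22.222) ≈ 26.94 dB
∠H = 0.00° − 90.00° = -90.00°

26.9 dB, -90.0°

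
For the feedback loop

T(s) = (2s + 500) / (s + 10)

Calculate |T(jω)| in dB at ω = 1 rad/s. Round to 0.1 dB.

Substitute s = j1:
Numerator: 2(j1) + 500 = 500 + j2
Denominator: (j1) + 10 = 10 + j1
|N| = √(500² + 2²) ≈ 500, ∠N ≈ 0.23°
|D| = √(10² + 1²) ≈ 10.05, ∠D ≈ 5.71°
|T| = 500 / 10.05 ≈ 49.751
Gain = 20 log₁₀(49.751) ≈ 33.94 dB

33.9 dB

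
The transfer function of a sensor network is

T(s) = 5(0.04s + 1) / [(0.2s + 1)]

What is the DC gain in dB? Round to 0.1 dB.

14.0 dB

T(0) = 5 · 1 / 1 = 5
20 log₁₀(5) ≈ 13.98 dB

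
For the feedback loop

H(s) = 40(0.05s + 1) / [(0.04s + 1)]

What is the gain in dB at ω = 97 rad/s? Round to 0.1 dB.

At ω = 97 rad/s:
zero (1 + j97·0.05) = 1 + j4.85 → |·| ≈ 4.952, ∠ ≈ 78.35°
pole (1 + j97·0.04) = 1 + j3.88 → |·| ≈ 4.0068, ∠ ≈ 75.55°
|H| = 40 · 4.952 / (4.0068) ≈ 49.436
Gain = 20 log₁₀(49.436) ≈ 33.88 dB

33.9 dB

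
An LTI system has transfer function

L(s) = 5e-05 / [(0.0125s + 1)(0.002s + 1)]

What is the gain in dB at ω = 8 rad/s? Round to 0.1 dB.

-86.1 dB

At ω = 8 rad/s:
pole (1 + j8·0.0125) = 1 + j0.1 → |·| ≈ 1.005, ∠ ≈ 5.71°
pole (1 + j8·0.002) = 1 + j0.016 → |·| ≈ 1.0001, ∠ ≈ 0.92°
|L| = 5e-05 · 1 / (1.005 · 1.0001) ≈ 4.9746e-05
Gain = 20 log₁₀(4.9746e-05) ≈ -86.06 dB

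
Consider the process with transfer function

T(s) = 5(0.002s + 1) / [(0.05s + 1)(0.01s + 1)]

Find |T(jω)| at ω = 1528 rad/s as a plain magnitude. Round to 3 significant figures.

At ω = 1528 rad/s:
zero (1 + j1528·0.002) = 1 + j3.056 → |·| ≈ 3.2155, ∠ ≈ 71.88°
pole (1 + j1528·0.05) = 1 + j76.4 → |·| ≈ 76.407, ∠ ≈ 89.25°
pole (1 + j1528·0.01) = 1 + j15.28 → |·| ≈ 15.313, ∠ ≈ 86.26°
|T| = 5 · 3.2155 / (76.407 · 15.313) ≈ 0.013741

0.0137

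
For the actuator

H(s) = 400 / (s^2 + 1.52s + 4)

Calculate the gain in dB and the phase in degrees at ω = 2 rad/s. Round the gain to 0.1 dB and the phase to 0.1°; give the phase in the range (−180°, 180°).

At s = jω = j2:
quadratic: (j2)² + 1.52·j2 + 4 = 0 + j3.04 → |·| ≈ 3.04, ∠ ≈ 90.00°
|H| = 400 / 3.04 ≈ 131.58
Gain = 20 log₁₀(131.58) ≈ 42.38 dB
∠H = 0.00° − 90.00° = -90.00°

42.4 dB, -90.0°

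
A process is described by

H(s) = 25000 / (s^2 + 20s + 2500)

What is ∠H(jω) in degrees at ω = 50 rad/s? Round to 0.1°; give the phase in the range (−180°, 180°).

At s = jω = j50:
quadratic: (j50)² + 20·j50 + 2500 = 0 + j1000 → |·| ≈ 1000, ∠ ≈ 90.00°
∠H = 0.00° − 90.00° = -90.00°

-90.0°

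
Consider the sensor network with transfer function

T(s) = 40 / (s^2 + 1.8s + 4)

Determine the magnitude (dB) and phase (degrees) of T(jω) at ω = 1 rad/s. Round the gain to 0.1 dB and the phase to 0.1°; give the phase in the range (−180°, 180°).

21.2 dB, -31.0°

At s = jω = j1:
quadratic: (j1)² + 1.8·j1 + 4 = 3 + j1.8 → |·| ≈ 3.4986, ∠ ≈ 30.96°
|T| = 40 / 3.4986 ≈ 11.433
Gain = 20 log₁₀(11.433) ≈ 21.16 dB
∠T = 0.00° − 30.96° = -30.96°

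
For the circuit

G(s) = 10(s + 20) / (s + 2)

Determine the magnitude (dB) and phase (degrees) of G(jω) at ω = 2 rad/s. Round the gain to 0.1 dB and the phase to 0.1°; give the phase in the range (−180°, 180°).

At s = jω = j2:
zero (s+20): 20 + j2 → |·| = √(20²+2²) = √404 ≈ 20.1, ∠ = arctan(2/20) ≈ 5.71°
pole (s+2): 2 + j2 → |·| = √(2²+2²) = √8 ≈ 2.8284, ∠ = arctan(2/2) ≈ 45.00°
|G| = 10 · 20.1 / 2.8284 ≈ 71.065
Gain = 20 log₁₀(71.065) ≈ 37.03 dB
∠G = 5.71° − 45.00° = -39.29°

37.0 dB, -39.3°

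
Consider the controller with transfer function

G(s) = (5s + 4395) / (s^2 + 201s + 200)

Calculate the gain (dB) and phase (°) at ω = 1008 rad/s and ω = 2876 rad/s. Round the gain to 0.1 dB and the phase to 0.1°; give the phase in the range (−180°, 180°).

ω = 1008: -43.8 dB, -119.8°; ω = 2876: -54.8 dB, -103.0°

Substitute s = j1008:
Numerator: 5(j1008) + 4395 = 4395 + j5040
Denominator: (j1008)^2 + 201(j1008) + 200 = -1015864 + j202608
|N| = √(4395² + 5040²) ≈ 6687.1, ∠N ≈ 48.91°
|D| = √(1015864² + 202608²) ≈ 1.0359e+06, ∠D ≈ 168.72°
|G| = 6687.1 / 1.0359e+06 ≈ 0.0064554
Gain = 20 log₁₀(0.0064554) ≈ -43.80 dB
∠G = 48.91° − 168.72° = -119.81°

Substitute s = j2876:
Numerator: 5(j2876) + 4395 = 4395 + j14380
Denominator: (j2876)^2 + 201(j2876) + 200 = -8271176 + j578076
|N| = √(4395² + 14380²) ≈ 15037, ∠N ≈ 73.01°
|D| = √(8271176² + 578076²) ≈ 8.2914e+06, ∠D ≈ 176.00°
|G| = 15037 / 8.2914e+06 ≈ 0.0018136
Gain = 20 log₁₀(0.0018136) ≈ -54.83 dB
∠G = 73.01° − 176.00° = -102.99°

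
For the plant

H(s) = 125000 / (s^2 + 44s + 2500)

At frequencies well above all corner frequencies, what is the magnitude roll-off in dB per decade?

-40 dB/decade

Each pole contributes −20 dB/decade at high frequency; each zero contributes +20 dB/decade.
Net: 0 zero(s) − 2 pole(s) → -40 dB/decade.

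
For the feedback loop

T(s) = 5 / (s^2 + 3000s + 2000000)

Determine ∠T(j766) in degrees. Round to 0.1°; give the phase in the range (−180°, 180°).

-58.4°

Substitute s = j766:
Numerator: 5 = 5 + j0
Denominator: (j766)^2 + 3000(j766) + 2000000 = 1413244 + j2298000
|N| = √(5² + 0²) ≈ 5, ∠N ≈ 0.00°
|D| = √(1413244² + 2298000²) ≈ 2.6978e+06, ∠D ≈ 58.41°
∠T = 0.00° − 58.41° = -58.41°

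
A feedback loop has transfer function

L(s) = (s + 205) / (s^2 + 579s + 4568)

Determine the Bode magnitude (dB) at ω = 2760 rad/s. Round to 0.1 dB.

-69.0 dB

Substitute s = j2760:
Numerator: (j2760) + 205 = 205 + j2760
Denominator: (j2760)^2 + 579(j2760) + 4568 = -7613032 + j1598040
|N| = √(205² + 2760²) ≈ 2767.6, ∠N ≈ 85.75°
|D| = √(7613032² + 1598040²) ≈ 7.7789e+06, ∠D ≈ 168.15°
|L| = 2767.6 / 7.7789e+06 ≈ 0.00035578
Gain = 20 log₁₀(0.00035578) ≈ -68.98 dB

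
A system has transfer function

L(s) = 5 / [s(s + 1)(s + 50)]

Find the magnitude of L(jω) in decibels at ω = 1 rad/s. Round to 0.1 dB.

At s = jω = j1:
pole (s+1): 1 + j1 → |·| = √(1²+1²) = √2 ≈ 1.4142, ∠ = arctan(1/1) ≈ 45.00°
pole (s+50): 50 + j1 → |·| = √(50²+1²) = √2501 ≈ 50.01, ∠ = arctan(1/50) ≈ 1.15°
pole at origin: |s| = 1, ∠ = 90.00° (in denominator)
|L| = 5 / 70.724 ≈ 0.070697
Gain = 20 log₁₀(0.070697) ≈ -23.01 dB

-23.0 dB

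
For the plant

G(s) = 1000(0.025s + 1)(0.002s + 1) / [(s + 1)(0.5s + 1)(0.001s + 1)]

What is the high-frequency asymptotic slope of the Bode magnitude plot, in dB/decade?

Each pole contributes −20 dB/decade at high frequency; each zero contributes +20 dB/decade.
Net: 2 zero(s) − 3 pole(s) → -20 dB/decade.

-20 dB/decade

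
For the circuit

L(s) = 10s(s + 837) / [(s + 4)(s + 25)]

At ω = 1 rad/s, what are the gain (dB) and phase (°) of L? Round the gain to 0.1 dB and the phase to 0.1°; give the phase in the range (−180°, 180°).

38.2 dB, 73.7°

At s = jω = j1:
zero (s+837): 837 + j1 → |·| = √(837²+1²) = √700570 ≈ 837, ∠ = arctan(1/837) ≈ 0.07°
zero at origin: s = j1 → |·| = 1, ∠ = 90.00°
pole (s+4): 4 + j1 → |·| = √(4²+1²) = √17 ≈ 4.1231, ∠ = arctan(1/4) ≈ 14.04°
pole (s+25): 25 + j1 → |·| = √(25²+1²) = √626 ≈ 25.02, ∠ = arctan(1/25) ≈ 2.29°
|L| = 10 · 837 / 103.16 ≈ 81.136
Gain = 20 log₁₀(81.136) ≈ 38.18 dB
∠L = 90.07° − 16.33° = 73.74°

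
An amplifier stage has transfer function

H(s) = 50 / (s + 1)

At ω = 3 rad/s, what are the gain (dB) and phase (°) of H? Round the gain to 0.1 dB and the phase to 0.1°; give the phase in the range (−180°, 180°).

24.0 dB, -71.6°

At s = jω = j3:
pole (s+1): 1 + j3 → |·| = √(1²+3²) = √10 ≈ 3.1623, ∠ = arctan(3/1) ≈ 71.57°
|H| = 50 / 3.1623 ≈ 15.811
Gain = 20 log₁₀(15.811) ≈ 23.98 dB
∠H = 0.00° − 71.57° = -71.57°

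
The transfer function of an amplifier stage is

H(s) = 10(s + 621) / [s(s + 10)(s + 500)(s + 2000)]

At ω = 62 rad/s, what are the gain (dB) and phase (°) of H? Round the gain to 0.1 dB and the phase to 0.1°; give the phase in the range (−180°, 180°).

At s = jω = j62:
zero (s+621): 621 + j62 → |·| = √(621²+62²) = √389485 ≈ 624.09, ∠ = arctan(62/621) ≈ 5.70°
pole (s+10): 10 + j62 → |·| = √(10²+62²) = √3944 ≈ 62.801, ∠ = arctan(62/10) ≈ 80.84°
pole (s+500): 500 + j62 → |·| = √(500²+62²) = √253844 ≈ 503.83, ∠ = arctan(62/500) ≈ 7.07°
pole (s+2000): 2000 + j62 → |·| = √(2000²+62²) = √4003844 ≈ 2001, ∠ = arctan(62/2000) ≈ 1.78°
pole at origin: |s| = 62, ∠ = 90.00° (in denominator)
|H| = 10 · 624.09 / 3.9254e+09 ≈ 1.5899e-06
Gain = 20 log₁₀(1.5899e-06) ≈ -115.97 dB
∠H = 5.70° − 179.69° = -173.99°

-116.0 dB, -174.0°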